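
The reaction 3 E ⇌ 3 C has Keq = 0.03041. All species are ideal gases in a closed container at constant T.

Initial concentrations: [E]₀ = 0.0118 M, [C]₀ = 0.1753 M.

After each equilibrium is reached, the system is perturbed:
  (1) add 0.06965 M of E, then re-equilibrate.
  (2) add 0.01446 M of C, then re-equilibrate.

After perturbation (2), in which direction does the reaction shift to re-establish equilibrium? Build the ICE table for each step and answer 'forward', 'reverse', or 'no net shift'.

Q₀ = 3279 vs Keq = 0.03041 ⇒ Q>K, reverse
Step 1:
                    E           C
  Initial      0.0118      0.1753
  Change       0.1308     -0.1308
  Equil        0.1426     0.04451
  solve Keq expr → x = -0.0436; check Q = 0.03041
Then add 0.06965 M of E.
Step 2:
                    E           C
  Initial      0.2122     0.04451
  Change     -0.01657     0.01657
  Equil        0.1957     0.06108
  solve Keq expr → x = 0.005523; check Q = 0.03041
Then add 0.01446 M of C.
Step 3:
                    E           C
  Initial      0.1957     0.07554
  Change      0.01102    -0.01102
  Equil        0.2067     0.06452
  solve Keq expr → x = -0.003673; check Q = 0.03041

Direction: reverse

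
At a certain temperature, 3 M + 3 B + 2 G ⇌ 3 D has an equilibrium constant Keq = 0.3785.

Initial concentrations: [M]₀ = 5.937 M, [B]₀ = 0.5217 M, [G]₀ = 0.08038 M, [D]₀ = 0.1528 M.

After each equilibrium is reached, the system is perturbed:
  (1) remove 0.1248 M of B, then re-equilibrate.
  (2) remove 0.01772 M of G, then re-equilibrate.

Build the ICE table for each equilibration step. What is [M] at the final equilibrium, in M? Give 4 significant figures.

Q₀ = 0.01858 vs Keq = 0.3785 ⇒ Q<K, forward
Step 1:
                   M          B          G          D
  I            5.937     0.5217    0.08038     0.1528
  C         -0.06446   -0.06446   -0.04297    0.06446
  E            5.873     0.4572    0.03741     0.2173
  solve Keq expr → x = 0.02149; check Q = 0.3785
Then remove 0.1248 M of B.
Step 2:
                   M          B          G          D
  I            5.873     0.3324    0.03741     0.2173
  C          0.01747    0.01747    0.01165   -0.01747
  E             5.89     0.3499    0.04906     0.1998
  solve Keq expr → x = -0.005824; check Q = 0.3785
Then remove 0.01772 M of G.
Step 3:
                   M          B          G          D
  I             5.89     0.3499    0.03134     0.1998
  C          0.01456    0.01456   0.009706   -0.01456
  E            5.905     0.3645    0.04104     0.1852
  solve Keq expr → x = -0.004853; check Q = 0.3785

[M]_eq = 5.905 M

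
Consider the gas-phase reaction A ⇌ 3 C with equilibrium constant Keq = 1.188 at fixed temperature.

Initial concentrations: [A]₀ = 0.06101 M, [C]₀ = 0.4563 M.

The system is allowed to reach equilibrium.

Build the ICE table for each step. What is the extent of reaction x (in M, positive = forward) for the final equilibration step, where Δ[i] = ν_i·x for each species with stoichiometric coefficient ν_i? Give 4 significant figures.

x = -0.007585 M

Q₀ = 1.557 vs Keq = 1.188 ⇒ Q>K, reverse
Step 1:
                  A         C
  Initial   0.06101    0.4563
  Change   0.007585  -0.02275
  Equil     0.06859    0.4335
  solve Keq expr → x = -0.007585; check Q = 1.188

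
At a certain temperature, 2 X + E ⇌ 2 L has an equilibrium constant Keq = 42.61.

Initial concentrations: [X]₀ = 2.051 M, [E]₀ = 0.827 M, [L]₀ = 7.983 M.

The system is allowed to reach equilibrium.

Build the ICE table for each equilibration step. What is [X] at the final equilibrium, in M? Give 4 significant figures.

Q₀ = 18.32 vs Keq = 42.61 ⇒ Q<K, forward
Step 1:
                  X         E         L
  init        2.051     0.827     7.983
  Δ         -0.4158   -0.2079    0.4158
  eq          1.635    0.6191     8.399
  solve Keq expr → x = 0.2079; check Q = 42.61

[X]_eq = 1.635 M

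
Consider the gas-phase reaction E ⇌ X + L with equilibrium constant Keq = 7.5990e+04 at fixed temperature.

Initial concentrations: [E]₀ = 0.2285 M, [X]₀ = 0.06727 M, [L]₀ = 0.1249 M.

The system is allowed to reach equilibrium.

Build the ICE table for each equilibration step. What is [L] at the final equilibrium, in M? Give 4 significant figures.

[L]_eq = 0.3534 M

Q₀ = 0.03677 vs Keq = 7.5990e+04 ⇒ Q<K, forward
Step 1:
                  E         X         L
  Initial    0.2285   0.06727    0.1249
  Change    -0.2285    0.2285    0.2285
  Equil   1.3755e-06    0.2958    0.3534
  solve Keq expr → x = 0.2285; check Q = 7.5990e+04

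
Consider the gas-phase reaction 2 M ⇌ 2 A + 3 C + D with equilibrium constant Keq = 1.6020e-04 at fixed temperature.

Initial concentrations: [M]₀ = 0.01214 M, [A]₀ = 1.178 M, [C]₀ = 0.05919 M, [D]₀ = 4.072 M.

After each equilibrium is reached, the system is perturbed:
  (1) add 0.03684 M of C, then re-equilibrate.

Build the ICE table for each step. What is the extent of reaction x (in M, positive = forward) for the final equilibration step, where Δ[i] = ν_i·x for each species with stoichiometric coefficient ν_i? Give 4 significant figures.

Q₀ = 7.951 vs Keq = 1.6020e-04 ⇒ Q>K, reverse
Step 1:
                  M         A         C         D
  Initial   0.01214     1.178   0.05919     4.072
  Change    0.03668  -0.03668  -0.05502  -0.01834
  Equil     0.04882     1.141  0.004166     4.054
  solve Keq expr → x = -0.01834; check Q = 1.6020e-04
Then add 0.03684 M of C.
Step 2:
                  M         A         C         D
  Initial   0.04882     1.141   0.04101     4.054
  Change    0.02367  -0.02367   -0.0355  -0.01183
  Equil     0.07249     1.118  0.005504     4.042
  solve Keq expr → x = -0.01183; check Q = 1.6020e-04

x = -0.01183 M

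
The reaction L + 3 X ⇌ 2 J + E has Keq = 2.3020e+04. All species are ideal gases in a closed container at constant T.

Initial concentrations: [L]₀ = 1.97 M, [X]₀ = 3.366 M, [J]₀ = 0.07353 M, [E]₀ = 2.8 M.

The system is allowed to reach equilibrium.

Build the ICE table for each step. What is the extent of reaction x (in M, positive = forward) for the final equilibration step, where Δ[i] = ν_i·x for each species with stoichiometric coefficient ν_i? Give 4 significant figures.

Q₀ = 2.0150e-04 vs Keq = 2.3020e+04 ⇒ Q<K, forward
Step 1:
                  L         X         J         E
  Initial      1.97     3.366   0.07353       2.8
  Change     -1.089    -3.267     2.178     1.089
  Equil       0.881   0.09906     2.251     3.889
  solve Keq expr → x = 1.089; check Q = 2.3020e+04

x = 1.089 M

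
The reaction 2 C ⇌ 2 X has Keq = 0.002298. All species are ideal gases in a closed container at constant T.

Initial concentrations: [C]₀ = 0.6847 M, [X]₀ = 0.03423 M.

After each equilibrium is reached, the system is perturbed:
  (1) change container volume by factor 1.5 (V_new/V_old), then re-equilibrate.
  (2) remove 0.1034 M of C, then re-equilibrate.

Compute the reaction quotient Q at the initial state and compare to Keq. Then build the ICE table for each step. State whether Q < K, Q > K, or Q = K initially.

Q₀ = 0.002499; Q > K (proceeds reverse)

Q₀ = 0.002499 vs Keq = 0.002298 ⇒ Q>K, reverse
Step 1:
                    C           X
  I            0.6847     0.03423
  C          0.001343   -0.001343
  E             0.686     0.03289
  solve Keq expr → x = -6.7142e-04; check Q = 0.002298
Then change container volume by factor 1.5 (V_new/V_old).
Step 2:
                    C           X
  I            0.4574     0.02192
  C                 0           0
  E            0.4574     0.02192
  solve Keq expr → x = 0; check Q = 0.002298
Then remove 0.1034 M of C.
Step 3:
                    C           X
  I             0.354     0.02192
  C           0.00473    -0.00473
  E            0.3587     0.01719
  solve Keq expr → x = -0.002365; check Q = 0.002298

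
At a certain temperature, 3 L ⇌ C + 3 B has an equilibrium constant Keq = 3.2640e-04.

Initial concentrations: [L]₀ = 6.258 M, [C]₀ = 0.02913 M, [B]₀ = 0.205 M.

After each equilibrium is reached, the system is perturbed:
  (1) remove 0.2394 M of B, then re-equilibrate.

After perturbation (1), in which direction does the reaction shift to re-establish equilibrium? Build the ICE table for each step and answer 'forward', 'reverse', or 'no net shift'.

Q₀ = 1.0240e-06 vs Keq = 3.2640e-04 ⇒ Q<K, forward
Step 1:
                  L         C         B
  init        6.258   0.02913     0.205
  Δ         -0.4853    0.1618    0.4853
  eq          5.773    0.1909    0.6903
  solve Keq expr → x = 0.1618; check Q = 3.2640e-04
Then remove 0.2394 M of B.
Step 2:
                  L         C         B
  init        5.773    0.1909    0.4509
  Δ         -0.1653    0.0551    0.1653
  eq          5.607     0.246    0.6162
  solve Keq expr → x = 0.0551; check Q = 3.2640e-04

Direction: forward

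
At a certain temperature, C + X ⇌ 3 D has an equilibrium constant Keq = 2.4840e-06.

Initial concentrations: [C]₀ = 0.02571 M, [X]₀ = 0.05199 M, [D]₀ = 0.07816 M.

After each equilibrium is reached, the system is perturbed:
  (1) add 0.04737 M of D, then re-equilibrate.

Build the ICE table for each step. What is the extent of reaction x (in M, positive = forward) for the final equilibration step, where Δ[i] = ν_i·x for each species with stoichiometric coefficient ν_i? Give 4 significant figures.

Q₀ = 0.3572 vs Keq = 2.4840e-06 ⇒ Q>K, reverse
Step 1:
                   C          X          D
  init       0.02571    0.05199    0.07816
  Δ          0.02534    0.02534   -0.07602
  eq         0.05105    0.07733    0.00214
  solve Keq expr → x = -0.02534; check Q = 2.4840e-06
Then add 0.04737 M of D.
Step 2:
                   C          X          D
  init       0.05105    0.07733    0.04951
  Δ          0.01567    0.01567   -0.04702
  eq         0.06672      0.093   0.002489
  solve Keq expr → x = -0.01567; check Q = 2.4840e-06

x = -0.01567 M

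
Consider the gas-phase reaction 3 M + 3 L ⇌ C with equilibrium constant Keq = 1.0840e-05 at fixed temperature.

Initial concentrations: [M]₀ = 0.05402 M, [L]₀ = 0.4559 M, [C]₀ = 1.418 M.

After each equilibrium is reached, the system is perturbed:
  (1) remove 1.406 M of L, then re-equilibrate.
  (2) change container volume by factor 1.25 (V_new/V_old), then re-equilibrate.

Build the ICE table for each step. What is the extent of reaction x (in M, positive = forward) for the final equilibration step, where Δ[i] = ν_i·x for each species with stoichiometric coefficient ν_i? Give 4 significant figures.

x = -0.01407 M

Q₀ = 9.4930e+04 vs Keq = 1.0840e-05 ⇒ Q>K, reverse
Step 1:
                  M         L         C
  I         0.05402    0.4559     1.418
  C           4.049     4.049     -1.35
  E           4.103     4.505   0.06843
  solve Keq expr → x = -1.35; check Q = 1.0840e-05
Then remove 1.406 M of L.
Step 2:
                  M         L         C
  I           4.103     3.099   0.06843
  C          0.1232    0.1232  -0.04107
  E           4.226     3.222   0.02736
  solve Keq expr → x = -0.04107; check Q = 1.0840e-05
Then change container volume by factor 1.25 (V_new/V_old).
Step 3:
                  M         L         C
  I           3.381     2.577   0.02189
  C         0.04221   0.04221  -0.01407
  E           3.423      2.62  0.007816
  solve Keq expr → x = -0.01407; check Q = 1.0840e-05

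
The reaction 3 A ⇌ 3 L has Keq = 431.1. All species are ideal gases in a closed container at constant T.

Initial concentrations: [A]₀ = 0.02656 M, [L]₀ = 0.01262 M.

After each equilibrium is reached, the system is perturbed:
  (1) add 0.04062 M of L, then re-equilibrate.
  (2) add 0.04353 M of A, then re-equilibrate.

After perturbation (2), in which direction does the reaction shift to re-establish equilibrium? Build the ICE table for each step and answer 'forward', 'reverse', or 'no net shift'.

Direction: forward

Q₀ = 0.1073 vs Keq = 431.1 ⇒ Q<K, forward
Step 1:
                    A           L
  I           0.02656     0.01262
  C          -0.02198     0.02198
  E           0.00458      0.0346
  solve Keq expr → x = 0.007327; check Q = 431.1
Then add 0.04062 M of L.
Step 2:
                    A           L
  I           0.00458     0.07522
  C          0.004749   -0.004749
  E          0.009329     0.07047
  solve Keq expr → x = -0.001583; check Q = 431.1
Then add 0.04353 M of A.
Step 3:
                    A           L
  I           0.05286     0.07047
  C          -0.03844     0.03844
  E           0.01442      0.1089
  solve Keq expr → x = 0.01281; check Q = 431.1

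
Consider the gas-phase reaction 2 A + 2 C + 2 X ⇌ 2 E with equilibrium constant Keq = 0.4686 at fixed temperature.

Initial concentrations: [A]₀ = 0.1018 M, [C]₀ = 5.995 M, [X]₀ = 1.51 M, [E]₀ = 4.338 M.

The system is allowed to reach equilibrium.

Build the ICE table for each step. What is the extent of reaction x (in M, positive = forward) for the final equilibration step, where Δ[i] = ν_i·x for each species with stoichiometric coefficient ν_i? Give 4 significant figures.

x = -0.1893 M

Q₀ = 22.16 vs Keq = 0.4686 ⇒ Q>K, reverse
Step 1:
                   A          C          X          E
  Initial     0.1018      5.995       1.51      4.338
  Change      0.3787     0.3787     0.3787    -0.3787
  Equil       0.4805      6.374      1.889      3.959
  solve Keq expr → x = -0.1893; check Q = 0.4686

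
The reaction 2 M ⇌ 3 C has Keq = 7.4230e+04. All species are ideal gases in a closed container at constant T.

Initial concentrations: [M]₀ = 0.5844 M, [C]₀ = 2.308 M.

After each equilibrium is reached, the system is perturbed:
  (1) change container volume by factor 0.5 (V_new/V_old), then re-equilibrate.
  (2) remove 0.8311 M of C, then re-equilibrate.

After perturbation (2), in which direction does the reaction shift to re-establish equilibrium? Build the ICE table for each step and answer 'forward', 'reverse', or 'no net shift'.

Q₀ = 36 vs Keq = 7.4230e+04 ⇒ Q<K, forward
Step 1:
                   M          C
  init        0.5844      2.308
  Δ          -0.5638     0.8458
  eq         0.02056      3.154
  solve Keq expr → x = 0.2819; check Q = 7.4230e+04
Then change container volume by factor 0.5 (V_new/V_old).
Step 2:
                   M          C
  init       0.04111      6.308
  Δ          0.01668   -0.02503
  eq          0.0578      6.283
  solve Keq expr → x = -0.008342; check Q = 7.4230e+04
Then remove 0.8311 M of C.
Step 3:
                   M          C
  init        0.0578      5.451
  Δ         -0.01087    0.01631
  eq         0.04693      5.468
  solve Keq expr → x = 0.005436; check Q = 7.4230e+04

Direction: forward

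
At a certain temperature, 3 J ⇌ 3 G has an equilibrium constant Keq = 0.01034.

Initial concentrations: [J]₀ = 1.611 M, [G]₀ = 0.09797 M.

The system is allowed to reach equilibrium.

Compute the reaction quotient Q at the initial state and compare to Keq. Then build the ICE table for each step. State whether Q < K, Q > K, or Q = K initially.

Q₀ = 2.2490e-04; Q < K (proceeds forward)

Q₀ = 2.2490e-04 vs Keq = 0.01034 ⇒ Q<K, forward
Step 1:
                  J         G
  Initial     1.611   0.09797
  Change    -0.2077    0.2077
  Equil       1.403    0.3057
  solve Keq expr → x = 0.06925; check Q = 0.01034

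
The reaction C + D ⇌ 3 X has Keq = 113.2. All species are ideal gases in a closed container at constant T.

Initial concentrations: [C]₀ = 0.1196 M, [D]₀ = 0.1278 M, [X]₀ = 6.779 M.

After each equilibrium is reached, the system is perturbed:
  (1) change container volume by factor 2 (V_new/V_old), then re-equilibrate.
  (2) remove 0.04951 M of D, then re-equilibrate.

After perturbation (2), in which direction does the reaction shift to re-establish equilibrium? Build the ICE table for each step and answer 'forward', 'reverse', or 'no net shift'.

Q₀ = 2.0381e+04 vs Keq = 113.2 ⇒ Q>K, reverse
Step 1:
                    C           D           X
  Initial      0.1196      0.1278       6.779
  Change        0.767       0.767      -2.301
  Equil        0.8866      0.8948       4.478
  solve Keq expr → x = -0.767; check Q = 113.2
Then change container volume by factor 2 (V_new/V_old).
Step 2:
                    C           D           X
  Initial      0.4433      0.4474       2.239
  Change     -0.07908    -0.07908      0.2372
  Equil        0.3642      0.3683       2.476
  solve Keq expr → x = 0.07908; check Q = 113.2
Then remove 0.04951 M of D.
Step 3:
                    C           D           X
  Initial      0.3642      0.3188       2.476
  Change      0.01532     0.01532    -0.04597
  Equil        0.3795      0.3341        2.43
  solve Keq expr → x = -0.01532; check Q = 113.2

Direction: reverse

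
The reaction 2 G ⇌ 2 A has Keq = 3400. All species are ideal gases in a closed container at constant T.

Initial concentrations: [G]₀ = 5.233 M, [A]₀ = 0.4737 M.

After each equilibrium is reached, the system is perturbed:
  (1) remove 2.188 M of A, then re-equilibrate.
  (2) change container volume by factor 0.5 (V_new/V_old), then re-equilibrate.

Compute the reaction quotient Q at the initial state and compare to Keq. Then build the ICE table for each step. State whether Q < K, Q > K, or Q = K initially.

Q₀ = 0.008194; Q < K (proceeds forward)

Q₀ = 0.008194 vs Keq = 3400 ⇒ Q<K, forward
Step 1:
                    G           A
  Initial       5.233      0.4737
  Change       -5.137       5.137
  Equil       0.09622        5.61
  solve Keq expr → x = 2.568; check Q = 3400
Then remove 2.188 M of A.
Step 2:
                    G           A
  Initial     0.09622       3.422
  Change     -0.03689     0.03689
  Equil       0.05933       3.459
  solve Keq expr → x = 0.01845; check Q = 3400
Then change container volume by factor 0.5 (V_new/V_old).
Step 3:
                    G           A
  Initial      0.1187       6.919
  Change            0           0
  Equil        0.1187       6.919
  solve Keq expr → x = 0; check Q = 3400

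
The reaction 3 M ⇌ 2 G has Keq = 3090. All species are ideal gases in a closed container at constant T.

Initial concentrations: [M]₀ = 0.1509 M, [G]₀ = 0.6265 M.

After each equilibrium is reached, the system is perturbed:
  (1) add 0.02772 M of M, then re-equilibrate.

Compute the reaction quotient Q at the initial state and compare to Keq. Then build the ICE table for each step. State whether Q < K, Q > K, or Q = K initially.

Q₀ = 114.2; Q < K (proceeds forward)

Q₀ = 114.2 vs Keq = 3090 ⇒ Q<K, forward
Step 1:
                    M           G
  init         0.1509      0.6265
  Δ          -0.09722     0.06481
  eq          0.05368      0.6913
  solve Keq expr → x = 0.03241; check Q = 3090
Then add 0.02772 M of M.
Step 2:
                    M           G
  init         0.0814      0.6913
  Δ           -0.0268     0.01787
  eq           0.0546      0.7092
  solve Keq expr → x = 0.008933; check Q = 3090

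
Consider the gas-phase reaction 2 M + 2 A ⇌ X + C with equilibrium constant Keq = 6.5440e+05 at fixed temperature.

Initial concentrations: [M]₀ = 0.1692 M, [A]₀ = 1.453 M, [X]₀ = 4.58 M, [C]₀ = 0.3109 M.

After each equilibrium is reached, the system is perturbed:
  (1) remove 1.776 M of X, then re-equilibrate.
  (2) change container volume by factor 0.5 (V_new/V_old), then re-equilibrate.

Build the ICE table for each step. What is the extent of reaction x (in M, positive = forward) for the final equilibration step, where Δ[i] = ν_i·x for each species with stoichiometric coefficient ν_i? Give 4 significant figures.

x = 5.1341e-04 M

Q₀ = 23.56 vs Keq = 6.5440e+05 ⇒ Q<K, forward
Step 1:
                   M          A          X          C
  I           0.1692      1.453       4.58     0.3109
  C          -0.1679    -0.1679    0.08395    0.08395
  E         0.001305      1.285      4.664     0.3948
  solve Keq expr → x = 0.08395; check Q = 6.5440e+05
Then remove 1.776 M of X.
Step 2:
                   M          A          X          C
  I         0.001305      1.285      2.888     0.3948
  C       -2.7775e-04 -2.7775e-04 1.3887e-04 1.3887e-04
  E         0.001028      1.285      2.888      0.395
  solve Keq expr → x = 1.3887e-04; check Q = 6.5440e+05
Then change container volume by factor 0.5 (V_new/V_old).
Step 3:
                   M          A          X          C
  I         0.002055       2.57      5.776       0.79
  C        -0.001027  -0.001027 5.1341e-04 5.1341e-04
  E         0.001028      2.569      5.777     0.7905
  solve Keq expr → x = 5.1341e-04; check Q = 6.5440e+05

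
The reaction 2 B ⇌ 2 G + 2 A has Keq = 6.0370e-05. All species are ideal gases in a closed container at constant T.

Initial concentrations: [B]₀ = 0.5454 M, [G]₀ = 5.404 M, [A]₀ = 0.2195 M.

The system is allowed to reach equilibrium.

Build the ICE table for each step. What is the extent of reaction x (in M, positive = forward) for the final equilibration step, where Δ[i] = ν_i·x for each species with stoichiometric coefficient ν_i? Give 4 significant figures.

Q₀ = 4.73 vs Keq = 6.0370e-05 ⇒ Q>K, reverse
Step 1:
                    B           G           A
  Initial      0.5454       5.404      0.2195
  Change       0.2184     -0.2184     -0.2184
  Equil        0.7638       5.186    0.001144
  solve Keq expr → x = -0.1092; check Q = 6.0370e-05

x = -0.1092 M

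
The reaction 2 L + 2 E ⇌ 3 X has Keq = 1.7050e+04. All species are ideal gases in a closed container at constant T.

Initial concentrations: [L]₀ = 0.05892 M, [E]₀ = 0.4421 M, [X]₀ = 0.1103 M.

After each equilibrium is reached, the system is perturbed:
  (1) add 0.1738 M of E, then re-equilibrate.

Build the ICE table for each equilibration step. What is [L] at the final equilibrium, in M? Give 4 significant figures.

Q₀ = 1.978 vs Keq = 1.7050e+04 ⇒ Q<K, forward
Step 1:
                  L         E         X
  Initial   0.05892    0.4421    0.1103
  Change   -0.05719  -0.05719   0.08579
  Equil    0.001728    0.3849    0.1961
  solve Keq expr → x = 0.0286; check Q = 1.7050e+04
Then add 0.1738 M of E.
Step 2:
                  L         E         X
  Initial  0.001728    0.5587    0.1961
  Change  -5.2907e-04 -5.2907e-04 7.9360e-04
  Equil    0.001199    0.5582    0.1969
  solve Keq expr → x = 2.6453e-04; check Q = 1.7050e+04

[L]_eq = 0.001199 M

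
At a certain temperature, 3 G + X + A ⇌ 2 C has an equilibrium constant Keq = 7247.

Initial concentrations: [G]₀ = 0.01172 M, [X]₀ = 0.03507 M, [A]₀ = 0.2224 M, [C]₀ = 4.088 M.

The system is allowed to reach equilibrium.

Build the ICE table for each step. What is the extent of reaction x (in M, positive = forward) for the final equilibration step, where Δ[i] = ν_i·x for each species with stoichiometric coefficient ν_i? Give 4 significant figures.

Q₀ = 1.3310e+09 vs Keq = 7247 ⇒ Q>K, reverse
Step 1:
                  G         X         A         C
  init      0.01172   0.03507    0.2224     4.088
  Δ          0.3357    0.1119    0.1119   -0.2238
  eq         0.3474     0.147    0.3343     3.864
  solve Keq expr → x = -0.1119; check Q = 7247

x = -0.1119 M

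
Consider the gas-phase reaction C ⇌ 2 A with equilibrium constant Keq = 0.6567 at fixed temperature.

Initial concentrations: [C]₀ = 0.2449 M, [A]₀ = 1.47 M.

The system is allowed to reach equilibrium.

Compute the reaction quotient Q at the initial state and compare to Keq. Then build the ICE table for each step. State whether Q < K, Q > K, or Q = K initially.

Q₀ = 8.824 vs Keq = 0.6567 ⇒ Q>K, reverse
Step 1:
                   C          A
  init        0.2449       1.47
  Δ           0.4077    -0.8154
  eq          0.6526     0.6546
  solve Keq expr → x = -0.4077; check Q = 0.6567

Q₀ = 8.824; Q > K (proceeds reverse)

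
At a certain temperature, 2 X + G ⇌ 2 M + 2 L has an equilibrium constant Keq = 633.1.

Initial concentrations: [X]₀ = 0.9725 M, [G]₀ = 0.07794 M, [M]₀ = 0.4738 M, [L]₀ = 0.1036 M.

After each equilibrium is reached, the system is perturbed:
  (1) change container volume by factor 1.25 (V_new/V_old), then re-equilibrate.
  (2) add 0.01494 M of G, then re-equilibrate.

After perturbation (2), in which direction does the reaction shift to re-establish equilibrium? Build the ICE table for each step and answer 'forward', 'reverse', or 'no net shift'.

Q₀ = 0.03269 vs Keq = 633.1 ⇒ Q<K, forward
Step 1:
                    X           G           M           L
  I            0.9725     0.07794      0.4738      0.1036
  C           -0.1558    -0.07788      0.1558      0.1558
  E            0.8167  6.3125e-05      0.6296      0.2594
  solve Keq expr → x = 0.07788; check Q = 633.1
Then change container volume by factor 1.25 (V_new/V_old).
Step 2:
                    X           G           M           L
  I            0.6534  5.0500e-05      0.5036      0.2075
  C       -2.0173e-05 -1.0086e-05  2.0173e-05  2.0173e-05
  E            0.6534  4.0414e-05      0.5037      0.2075
  solve Keq expr → x = 1.0086e-05; check Q = 633.1
Then add 0.01494 M of G.
Step 3:
                    X           G           M           L
  I            0.6534     0.01498      0.5037      0.2075
  C          -0.02983    -0.01492     0.02983     0.02983
  E            0.6235  6.5128e-05      0.5335      0.2373
  solve Keq expr → x = 0.01492; check Q = 633.1

Direction: forward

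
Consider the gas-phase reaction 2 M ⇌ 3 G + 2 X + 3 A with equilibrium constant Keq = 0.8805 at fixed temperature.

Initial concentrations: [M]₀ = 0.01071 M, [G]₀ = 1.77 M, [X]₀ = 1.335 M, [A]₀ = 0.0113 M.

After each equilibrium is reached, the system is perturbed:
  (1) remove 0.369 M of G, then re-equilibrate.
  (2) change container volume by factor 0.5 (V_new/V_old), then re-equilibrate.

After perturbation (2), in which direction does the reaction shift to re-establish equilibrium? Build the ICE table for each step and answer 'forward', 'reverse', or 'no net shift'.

Direction: reverse

Q₀ = 0.1243 vs Keq = 0.8805 ⇒ Q<K, forward
Step 1:
                    M           G           X           A
  init        0.01071        1.77       1.335      0.0113
  Δ         -0.003513     0.00527    0.003513     0.00527
  eq         0.007197       1.775       1.339     0.01657
  solve Keq expr → x = 0.001757; check Q = 0.8805
Then remove 0.369 M of G.
Step 2:
                    M           G           X           A
  init       0.007197       1.406       1.339     0.01657
  Δ         -0.001233    0.001849    0.001233    0.001849
  eq         0.005964       1.408        1.34     0.01842
  solve Keq expr → x = 6.1645e-04; check Q = 0.8805
Then change container volume by factor 0.5 (V_new/V_old).
Step 3:
                    M           G           X           A
  init        0.01193       2.816       2.679     0.03684
  Δ           0.01411    -0.02117    -0.01411    -0.02117
  eq          0.02604       2.795       2.665     0.01567
  solve Keq expr → x = -0.007056; check Q = 0.8805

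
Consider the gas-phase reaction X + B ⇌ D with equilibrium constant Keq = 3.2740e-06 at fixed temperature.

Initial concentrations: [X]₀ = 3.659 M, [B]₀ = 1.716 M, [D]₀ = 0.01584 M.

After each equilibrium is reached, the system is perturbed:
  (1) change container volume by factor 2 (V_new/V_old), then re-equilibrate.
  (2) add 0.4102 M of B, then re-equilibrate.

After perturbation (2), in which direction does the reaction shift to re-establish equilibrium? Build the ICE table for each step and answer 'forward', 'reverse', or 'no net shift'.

Direction: forward

Q₀ = 0.002523 vs Keq = 3.2740e-06 ⇒ Q>K, reverse
Step 1:
                  X         B         D
  I           3.659     1.716   0.01584
  C         0.01582   0.01582  -0.01582
  E           3.675     1.732 2.0836e-05
  solve Keq expr → x = -0.01582; check Q = 3.2740e-06
Then change container volume by factor 2 (V_new/V_old).
Step 2:
                  X         B         D
  I           1.837    0.8659 1.0418e-05
  C       5.2090e-06 5.2090e-06 -5.2090e-06
  E           1.837    0.8659 5.2091e-06
  solve Keq expr → x = -5.2090e-06; check Q = 3.2740e-06
Then add 0.4102 M of B.
Step 3:
                  X         B         D
  I           1.837     1.276 5.2091e-06
  C       -2.4676e-06 -2.4676e-06 2.4676e-06
  E           1.837     1.276 7.6767e-06
  solve Keq expr → x = 2.4676e-06; check Q = 3.2740e-06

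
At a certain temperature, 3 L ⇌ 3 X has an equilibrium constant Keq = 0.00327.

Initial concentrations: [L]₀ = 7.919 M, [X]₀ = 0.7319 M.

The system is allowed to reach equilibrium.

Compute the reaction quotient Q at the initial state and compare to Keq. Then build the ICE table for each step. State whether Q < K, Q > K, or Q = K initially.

Q₀ = 7.8949e-04; Q < K (proceeds forward)

Q₀ = 7.8949e-04 vs Keq = 0.00327 ⇒ Q<K, forward
Step 1:
                   L          X
  I            7.919     0.7319
  C          -0.3862     0.3862
  E            7.533      1.118
  solve Keq expr → x = 0.1287; check Q = 0.00327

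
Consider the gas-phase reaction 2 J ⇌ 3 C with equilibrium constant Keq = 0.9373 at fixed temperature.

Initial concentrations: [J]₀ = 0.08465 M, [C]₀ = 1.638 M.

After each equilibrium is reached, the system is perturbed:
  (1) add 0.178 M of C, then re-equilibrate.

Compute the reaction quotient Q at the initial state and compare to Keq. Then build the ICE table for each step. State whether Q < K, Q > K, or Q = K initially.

Q₀ = 613.3; Q > K (proceeds reverse)

Q₀ = 613.3 vs Keq = 0.9373 ⇒ Q>K, reverse
Step 1:
                  J         C
  Initial   0.08465     1.638
  Change     0.5901   -0.8851
  Equil      0.6747    0.7529
  solve Keq expr → x = -0.295; check Q = 0.9373
Then add 0.178 M of C.
Step 2:
                  J         C
  Initial    0.6747    0.9309
  Change    0.07982   -0.1197
  Equil      0.7546    0.8111
  solve Keq expr → x = -0.03991; check Q = 0.9373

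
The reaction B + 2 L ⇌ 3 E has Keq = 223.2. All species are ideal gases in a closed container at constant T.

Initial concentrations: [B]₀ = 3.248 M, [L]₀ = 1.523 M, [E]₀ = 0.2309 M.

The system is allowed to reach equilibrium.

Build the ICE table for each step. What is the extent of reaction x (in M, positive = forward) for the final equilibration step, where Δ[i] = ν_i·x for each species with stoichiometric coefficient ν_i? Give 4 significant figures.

Q₀ = 0.001634 vs Keq = 223.2 ⇒ Q<K, forward
Step 1:
                   B          L          E
  I            3.248      1.523     0.2309
  C          -0.6887     -1.377      2.066
  E            2.559     0.1456      2.297
  solve Keq expr → x = 0.6887; check Q = 223.2

x = 0.6887 M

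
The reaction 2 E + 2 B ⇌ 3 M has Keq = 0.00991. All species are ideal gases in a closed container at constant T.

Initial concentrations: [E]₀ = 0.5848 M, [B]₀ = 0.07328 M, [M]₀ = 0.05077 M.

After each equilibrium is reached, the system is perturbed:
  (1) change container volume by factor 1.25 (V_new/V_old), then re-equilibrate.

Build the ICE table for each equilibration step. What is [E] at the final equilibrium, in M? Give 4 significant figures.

[E]_eq = 0.4799 M

Q₀ = 0.07126 vs Keq = 0.00991 ⇒ Q>K, reverse
Step 1:
                  E         B         M
  Initial    0.5848   0.07328   0.05077
  Change    0.01386   0.01386  -0.02078
  Equil      0.5987   0.08714   0.02999
  solve Keq expr → x = -0.006928; check Q = 0.00991
Then change container volume by factor 1.25 (V_new/V_old).
Step 2:
                  E         B         M
  Initial    0.4789   0.06971   0.02399
  Change  9.8617e-04 9.8617e-04 -0.001479
  Equil      0.4799   0.07069   0.02251
  solve Keq expr → x = -4.9308e-04; check Q = 0.00991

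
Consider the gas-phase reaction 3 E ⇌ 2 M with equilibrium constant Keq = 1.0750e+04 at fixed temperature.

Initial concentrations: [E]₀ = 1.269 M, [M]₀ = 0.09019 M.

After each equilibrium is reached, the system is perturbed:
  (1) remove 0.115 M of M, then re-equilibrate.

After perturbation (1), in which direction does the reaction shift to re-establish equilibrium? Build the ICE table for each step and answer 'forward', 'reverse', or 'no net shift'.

Q₀ = 0.00398 vs Keq = 1.0750e+04 ⇒ Q<K, forward
Step 1:
                    E           M
  I             1.269     0.09019
  C            -1.227      0.8177
  E           0.04248      0.9079
  solve Keq expr → x = 0.4088; check Q = 1.0750e+04
Then remove 0.115 M of M.
Step 2:
                    E           M
  I           0.04248      0.7929
  C          -0.00359    0.002393
  E           0.03889      0.7953
  solve Keq expr → x = 0.001197; check Q = 1.0750e+04

Direction: forward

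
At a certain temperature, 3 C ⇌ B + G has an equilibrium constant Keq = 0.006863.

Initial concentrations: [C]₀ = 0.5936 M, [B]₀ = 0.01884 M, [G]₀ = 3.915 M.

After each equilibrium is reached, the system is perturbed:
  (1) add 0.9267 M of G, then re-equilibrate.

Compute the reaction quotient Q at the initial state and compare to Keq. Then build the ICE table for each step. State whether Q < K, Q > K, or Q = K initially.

Q₀ = 0.3526 vs Keq = 0.006863 ⇒ Q>K, reverse
Step 1:
                  C         B         G
  Initial    0.5936   0.01884     3.915
  Change    0.05508  -0.01836  -0.01836
  Equil      0.6487 4.8074e-04     3.897
  solve Keq expr → x = -0.01836; check Q = 0.006863
Then add 0.9267 M of G.
Step 2:
                  C         B         G
  Initial    0.6487 4.8074e-04     4.823
  Change  2.7558e-04 -9.1861e-05 -9.1861e-05
  Equil       0.649 3.8888e-04     4.823
  solve Keq expr → x = -9.1861e-05; check Q = 0.006863

Q₀ = 0.3526; Q > K (proceeds reverse)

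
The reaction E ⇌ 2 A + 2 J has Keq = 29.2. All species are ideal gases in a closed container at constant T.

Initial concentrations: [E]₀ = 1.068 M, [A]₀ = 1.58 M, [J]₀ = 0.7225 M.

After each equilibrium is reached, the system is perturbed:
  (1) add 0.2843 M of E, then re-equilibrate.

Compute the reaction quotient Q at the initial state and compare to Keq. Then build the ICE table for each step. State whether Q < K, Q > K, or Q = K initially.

Q₀ = 1.22 vs Keq = 29.2 ⇒ Q<K, forward
Step 1:
                    E           A           J
  init          1.068        1.58      0.7225
  Δ           -0.4691      0.9382      0.9382
  eq           0.5989       2.518       1.661
  solve Keq expr → x = 0.4691; check Q = 29.2
Then add 0.2843 M of E.
Step 2:
                    E           A           J
  init         0.8832       2.518       1.661
  Δ          -0.07723      0.1545      0.1545
  eq            0.806       2.673       1.815
  solve Keq expr → x = 0.07723; check Q = 29.2

Q₀ = 1.22; Q < K (proceeds forward)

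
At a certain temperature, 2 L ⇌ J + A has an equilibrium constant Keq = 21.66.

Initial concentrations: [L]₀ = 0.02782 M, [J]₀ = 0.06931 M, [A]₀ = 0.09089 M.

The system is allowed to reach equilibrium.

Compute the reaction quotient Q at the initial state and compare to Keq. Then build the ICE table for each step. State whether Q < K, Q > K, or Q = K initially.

Q₀ = 8.14; Q < K (proceeds forward)

Q₀ = 8.14 vs Keq = 21.66 ⇒ Q<K, forward
Step 1:
                   L          J          A
  Initial    0.02782    0.06931    0.09089
  Change   -0.009713   0.004857   0.004857
  Equil      0.01811    0.07417    0.09575
  solve Keq expr → x = 0.004857; check Q = 21.66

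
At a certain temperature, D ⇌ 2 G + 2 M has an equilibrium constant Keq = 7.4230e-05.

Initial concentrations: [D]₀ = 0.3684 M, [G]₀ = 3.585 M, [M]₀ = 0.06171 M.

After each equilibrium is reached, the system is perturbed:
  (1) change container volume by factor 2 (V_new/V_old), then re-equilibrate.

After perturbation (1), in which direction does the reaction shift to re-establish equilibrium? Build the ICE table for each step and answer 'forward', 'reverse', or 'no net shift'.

Q₀ = 0.1329 vs Keq = 7.4230e-05 ⇒ Q>K, reverse
Step 1:
                   D          G          M
  I           0.3684      3.585    0.06171
  C          0.03008   -0.06017   -0.06017
  E           0.3985      3.525   0.001543
  solve Keq expr → x = -0.03008; check Q = 7.4230e-05
Then change container volume by factor 2 (V_new/V_old).
Step 2:
                   D          G          M
  I           0.1992      1.762 7.7148e-04
  C       -7.0251e-04   0.001405   0.001405
  E           0.1985      1.764   0.002176
  solve Keq expr → x = 7.0251e-04; check Q = 7.4230e-05

Direction: forward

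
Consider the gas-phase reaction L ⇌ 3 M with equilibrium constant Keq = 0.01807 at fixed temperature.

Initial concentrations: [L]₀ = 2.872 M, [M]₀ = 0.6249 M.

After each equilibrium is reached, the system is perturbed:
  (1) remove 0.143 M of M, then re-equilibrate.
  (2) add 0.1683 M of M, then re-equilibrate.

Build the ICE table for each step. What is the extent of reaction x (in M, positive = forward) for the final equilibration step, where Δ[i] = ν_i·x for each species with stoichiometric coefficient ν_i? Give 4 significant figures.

Q₀ = 0.08497 vs Keq = 0.01807 ⇒ Q>K, reverse
Step 1:
                  L         M
  Initial     2.872    0.6249
  Change    0.08278   -0.2483
  Equil       2.955    0.3766
  solve Keq expr → x = -0.08278; check Q = 0.01807
Then remove 0.143 M of M.
Step 2:
                  L         M
  Initial     2.955    0.2336
  Change     -0.047     0.141
  Equil       2.908    0.3745
  solve Keq expr → x = 0.047; check Q = 0.01807
Then add 0.1683 M of M.
Step 3:
                  L         M
  Initial     2.908    0.5428
  Change    0.05531   -0.1659
  Equil       2.963    0.3769
  solve Keq expr → x = -0.05531; check Q = 0.01807

x = -0.05531 M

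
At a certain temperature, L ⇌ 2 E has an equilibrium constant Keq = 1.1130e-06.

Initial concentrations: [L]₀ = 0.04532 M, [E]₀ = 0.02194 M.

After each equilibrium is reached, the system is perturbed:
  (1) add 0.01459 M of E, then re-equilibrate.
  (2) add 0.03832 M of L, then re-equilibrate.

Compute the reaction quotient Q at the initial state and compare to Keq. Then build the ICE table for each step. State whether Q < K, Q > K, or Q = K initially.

Q₀ = 0.01062 vs Keq = 1.1130e-06 ⇒ Q>K, reverse
Step 1:
                    L           E
  Initial     0.04532     0.02194
  Change      0.01084    -0.02169
  Equil       0.05616  2.5002e-04
  solve Keq expr → x = -0.01084; check Q = 1.1130e-06
Then add 0.01459 M of E.
Step 2:
                    L           E
  Initial     0.05616     0.01484
  Change     0.007287    -0.01457
  Equil       0.06345  2.6575e-04
  solve Keq expr → x = -0.007287; check Q = 1.1130e-06
Then add 0.03832 M of L.
Step 3:
                    L           E
  Initial      0.1018  2.6575e-04
  Change  -3.5376e-05  7.0753e-05
  Equil        0.1017  3.3650e-04
  solve Keq expr → x = 3.5376e-05; check Q = 1.1130e-06

Q₀ = 0.01062; Q > K (proceeds reverse)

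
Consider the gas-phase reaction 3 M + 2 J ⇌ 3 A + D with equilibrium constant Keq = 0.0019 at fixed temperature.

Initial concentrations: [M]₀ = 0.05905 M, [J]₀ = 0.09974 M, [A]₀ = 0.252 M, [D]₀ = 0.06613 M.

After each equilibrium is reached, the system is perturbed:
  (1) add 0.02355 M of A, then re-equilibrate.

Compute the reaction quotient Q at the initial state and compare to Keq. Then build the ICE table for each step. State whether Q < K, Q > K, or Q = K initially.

Q₀ = 516.7 vs Keq = 0.0019 ⇒ Q>K, reverse
Step 1:
                   M          J          A          D
  init       0.05905    0.09974      0.252    0.06613
  Δ           0.1848     0.1232    -0.1848   -0.06161
  eq          0.2439      0.223    0.06717    0.00452
  solve Keq expr → x = -0.06161; check Q = 0.0019
Then add 0.02355 M of A.
Step 2:
                   M          J          A          D
  init        0.2439      0.223    0.09072    0.00452
  Δ          0.00602   0.004013   -0.00602  -0.002007
  eq          0.2499      0.227     0.0847   0.002514
  solve Keq expr → x = -0.002007; check Q = 0.0019

Q₀ = 516.7; Q > K (proceeds reverse)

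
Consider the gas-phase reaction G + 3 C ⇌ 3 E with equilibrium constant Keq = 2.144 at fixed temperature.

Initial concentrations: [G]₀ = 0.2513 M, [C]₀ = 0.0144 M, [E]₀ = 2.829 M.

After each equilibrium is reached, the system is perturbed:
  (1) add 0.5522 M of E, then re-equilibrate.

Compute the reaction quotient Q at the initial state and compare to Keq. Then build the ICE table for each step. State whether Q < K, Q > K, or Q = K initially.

Q₀ = 3.0173e+07 vs Keq = 2.144 ⇒ Q>K, reverse
Step 1:
                   G          C          E
  Initial     0.2513     0.0144      2.829
  Change      0.4383      1.315     -1.315
  Equil       0.6896      1.329      1.514
  solve Keq expr → x = -0.4383; check Q = 2.144
Then add 0.5522 M of E.
Step 2:
                   G          C          E
  Initial     0.6896      1.329      2.066
  Change     0.07621     0.2286    -0.2286
  Equil       0.7658      1.558      1.838
  solve Keq expr → x = -0.07621; check Q = 2.144

Q₀ = 3.0173e+07; Q > K (proceeds reverse)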